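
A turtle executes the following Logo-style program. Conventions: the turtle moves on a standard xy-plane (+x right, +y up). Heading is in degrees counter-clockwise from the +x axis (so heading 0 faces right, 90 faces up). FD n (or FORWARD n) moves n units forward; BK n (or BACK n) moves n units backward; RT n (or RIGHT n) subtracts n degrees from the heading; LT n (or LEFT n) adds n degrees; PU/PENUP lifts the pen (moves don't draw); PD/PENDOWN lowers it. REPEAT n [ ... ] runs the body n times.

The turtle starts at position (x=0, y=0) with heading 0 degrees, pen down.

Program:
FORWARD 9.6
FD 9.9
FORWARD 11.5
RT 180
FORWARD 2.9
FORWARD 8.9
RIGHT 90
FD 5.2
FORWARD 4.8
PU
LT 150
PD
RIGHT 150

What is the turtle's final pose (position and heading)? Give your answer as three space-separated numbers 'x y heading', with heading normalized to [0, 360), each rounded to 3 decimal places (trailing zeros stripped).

Answer: 19.2 10 90

Derivation:
Executing turtle program step by step:
Start: pos=(0,0), heading=0, pen down
FD 9.6: (0,0) -> (9.6,0) [heading=0, draw]
FD 9.9: (9.6,0) -> (19.5,0) [heading=0, draw]
FD 11.5: (19.5,0) -> (31,0) [heading=0, draw]
RT 180: heading 0 -> 180
FD 2.9: (31,0) -> (28.1,0) [heading=180, draw]
FD 8.9: (28.1,0) -> (19.2,0) [heading=180, draw]
RT 90: heading 180 -> 90
FD 5.2: (19.2,0) -> (19.2,5.2) [heading=90, draw]
FD 4.8: (19.2,5.2) -> (19.2,10) [heading=90, draw]
PU: pen up
LT 150: heading 90 -> 240
PD: pen down
RT 150: heading 240 -> 90
Final: pos=(19.2,10), heading=90, 7 segment(s) drawn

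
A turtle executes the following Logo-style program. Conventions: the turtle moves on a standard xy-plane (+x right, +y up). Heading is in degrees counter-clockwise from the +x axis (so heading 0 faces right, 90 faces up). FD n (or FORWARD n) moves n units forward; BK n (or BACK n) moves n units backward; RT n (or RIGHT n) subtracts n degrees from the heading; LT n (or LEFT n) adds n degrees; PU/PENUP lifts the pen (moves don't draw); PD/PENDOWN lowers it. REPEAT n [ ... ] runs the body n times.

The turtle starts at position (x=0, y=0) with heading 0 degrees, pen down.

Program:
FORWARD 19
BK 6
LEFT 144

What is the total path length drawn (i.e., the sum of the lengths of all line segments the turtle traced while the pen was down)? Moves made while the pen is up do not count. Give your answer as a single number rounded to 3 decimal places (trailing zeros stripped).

Executing turtle program step by step:
Start: pos=(0,0), heading=0, pen down
FD 19: (0,0) -> (19,0) [heading=0, draw]
BK 6: (19,0) -> (13,0) [heading=0, draw]
LT 144: heading 0 -> 144
Final: pos=(13,0), heading=144, 2 segment(s) drawn

Segment lengths:
  seg 1: (0,0) -> (19,0), length = 19
  seg 2: (19,0) -> (13,0), length = 6
Total = 25

Answer: 25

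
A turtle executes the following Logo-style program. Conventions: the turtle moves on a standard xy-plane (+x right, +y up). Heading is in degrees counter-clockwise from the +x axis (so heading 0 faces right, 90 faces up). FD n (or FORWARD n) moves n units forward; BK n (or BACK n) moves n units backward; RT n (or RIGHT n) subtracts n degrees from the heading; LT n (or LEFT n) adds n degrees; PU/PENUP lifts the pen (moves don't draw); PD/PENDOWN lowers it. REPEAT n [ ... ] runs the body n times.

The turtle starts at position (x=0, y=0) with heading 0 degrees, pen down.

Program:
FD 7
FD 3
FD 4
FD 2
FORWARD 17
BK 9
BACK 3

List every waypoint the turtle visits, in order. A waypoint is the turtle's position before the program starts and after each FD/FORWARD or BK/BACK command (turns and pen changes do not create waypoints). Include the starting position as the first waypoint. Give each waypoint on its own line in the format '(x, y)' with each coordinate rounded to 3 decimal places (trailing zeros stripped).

Executing turtle program step by step:
Start: pos=(0,0), heading=0, pen down
FD 7: (0,0) -> (7,0) [heading=0, draw]
FD 3: (7,0) -> (10,0) [heading=0, draw]
FD 4: (10,0) -> (14,0) [heading=0, draw]
FD 2: (14,0) -> (16,0) [heading=0, draw]
FD 17: (16,0) -> (33,0) [heading=0, draw]
BK 9: (33,0) -> (24,0) [heading=0, draw]
BK 3: (24,0) -> (21,0) [heading=0, draw]
Final: pos=(21,0), heading=0, 7 segment(s) drawn
Waypoints (8 total):
(0, 0)
(7, 0)
(10, 0)
(14, 0)
(16, 0)
(33, 0)
(24, 0)
(21, 0)

Answer: (0, 0)
(7, 0)
(10, 0)
(14, 0)
(16, 0)
(33, 0)
(24, 0)
(21, 0)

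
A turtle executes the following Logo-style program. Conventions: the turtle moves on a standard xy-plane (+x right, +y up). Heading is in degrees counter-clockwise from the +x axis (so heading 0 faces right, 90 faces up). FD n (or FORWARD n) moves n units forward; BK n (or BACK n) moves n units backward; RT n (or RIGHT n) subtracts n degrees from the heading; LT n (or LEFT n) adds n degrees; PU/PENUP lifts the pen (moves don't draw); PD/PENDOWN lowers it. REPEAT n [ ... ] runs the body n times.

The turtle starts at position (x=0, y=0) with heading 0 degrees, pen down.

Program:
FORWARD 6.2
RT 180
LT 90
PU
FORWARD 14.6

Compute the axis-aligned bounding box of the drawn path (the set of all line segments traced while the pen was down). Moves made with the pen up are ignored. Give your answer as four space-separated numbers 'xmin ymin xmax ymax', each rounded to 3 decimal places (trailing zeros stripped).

Executing turtle program step by step:
Start: pos=(0,0), heading=0, pen down
FD 6.2: (0,0) -> (6.2,0) [heading=0, draw]
RT 180: heading 0 -> 180
LT 90: heading 180 -> 270
PU: pen up
FD 14.6: (6.2,0) -> (6.2,-14.6) [heading=270, move]
Final: pos=(6.2,-14.6), heading=270, 1 segment(s) drawn

Segment endpoints: x in {0, 6.2}, y in {0}
xmin=0, ymin=0, xmax=6.2, ymax=0

Answer: 0 0 6.2 0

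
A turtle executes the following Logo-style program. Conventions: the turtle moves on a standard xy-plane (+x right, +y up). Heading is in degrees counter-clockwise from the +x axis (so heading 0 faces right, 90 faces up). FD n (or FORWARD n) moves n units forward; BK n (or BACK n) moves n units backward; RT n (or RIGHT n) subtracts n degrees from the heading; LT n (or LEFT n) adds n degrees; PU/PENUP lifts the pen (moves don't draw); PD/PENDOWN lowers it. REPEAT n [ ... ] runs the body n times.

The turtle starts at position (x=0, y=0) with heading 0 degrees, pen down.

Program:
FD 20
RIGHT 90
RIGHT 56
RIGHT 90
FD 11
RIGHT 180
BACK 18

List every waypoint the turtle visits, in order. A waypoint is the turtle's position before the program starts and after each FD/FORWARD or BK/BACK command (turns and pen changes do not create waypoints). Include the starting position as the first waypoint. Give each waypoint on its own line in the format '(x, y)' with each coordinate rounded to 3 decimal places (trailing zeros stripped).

Executing turtle program step by step:
Start: pos=(0,0), heading=0, pen down
FD 20: (0,0) -> (20,0) [heading=0, draw]
RT 90: heading 0 -> 270
RT 56: heading 270 -> 214
RT 90: heading 214 -> 124
FD 11: (20,0) -> (13.849,9.119) [heading=124, draw]
RT 180: heading 124 -> 304
BK 18: (13.849,9.119) -> (3.783,24.042) [heading=304, draw]
Final: pos=(3.783,24.042), heading=304, 3 segment(s) drawn
Waypoints (4 total):
(0, 0)
(20, 0)
(13.849, 9.119)
(3.783, 24.042)

Answer: (0, 0)
(20, 0)
(13.849, 9.119)
(3.783, 24.042)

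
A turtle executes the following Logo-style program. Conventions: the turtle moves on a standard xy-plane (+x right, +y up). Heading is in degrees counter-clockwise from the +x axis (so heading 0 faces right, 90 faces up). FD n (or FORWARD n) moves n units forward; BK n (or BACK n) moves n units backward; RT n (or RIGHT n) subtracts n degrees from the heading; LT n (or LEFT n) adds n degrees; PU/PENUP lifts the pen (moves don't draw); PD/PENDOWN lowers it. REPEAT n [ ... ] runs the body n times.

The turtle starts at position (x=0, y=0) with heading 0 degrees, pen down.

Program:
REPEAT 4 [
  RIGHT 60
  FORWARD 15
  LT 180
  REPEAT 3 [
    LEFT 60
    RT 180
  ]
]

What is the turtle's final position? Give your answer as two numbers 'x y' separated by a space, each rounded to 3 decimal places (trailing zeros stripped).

Answer: 7.5 -12.99

Derivation:
Executing turtle program step by step:
Start: pos=(0,0), heading=0, pen down
REPEAT 4 [
  -- iteration 1/4 --
  RT 60: heading 0 -> 300
  FD 15: (0,0) -> (7.5,-12.99) [heading=300, draw]
  LT 180: heading 300 -> 120
  REPEAT 3 [
    -- iteration 1/3 --
    LT 60: heading 120 -> 180
    RT 180: heading 180 -> 0
    -- iteration 2/3 --
    LT 60: heading 0 -> 60
    RT 180: heading 60 -> 240
    -- iteration 3/3 --
    LT 60: heading 240 -> 300
    RT 180: heading 300 -> 120
  ]
  -- iteration 2/4 --
  RT 60: heading 120 -> 60
  FD 15: (7.5,-12.99) -> (15,0) [heading=60, draw]
  LT 180: heading 60 -> 240
  REPEAT 3 [
    -- iteration 1/3 --
    LT 60: heading 240 -> 300
    RT 180: heading 300 -> 120
    -- iteration 2/3 --
    LT 60: heading 120 -> 180
    RT 180: heading 180 -> 0
    -- iteration 3/3 --
    LT 60: heading 0 -> 60
    RT 180: heading 60 -> 240
  ]
  -- iteration 3/4 --
  RT 60: heading 240 -> 180
  FD 15: (15,0) -> (0,0) [heading=180, draw]
  LT 180: heading 180 -> 0
  REPEAT 3 [
    -- iteration 1/3 --
    LT 60: heading 0 -> 60
    RT 180: heading 60 -> 240
    -- iteration 2/3 --
    LT 60: heading 240 -> 300
    RT 180: heading 300 -> 120
    -- iteration 3/3 --
    LT 60: heading 120 -> 180
    RT 180: heading 180 -> 0
  ]
  -- iteration 4/4 --
  RT 60: heading 0 -> 300
  FD 15: (0,0) -> (7.5,-12.99) [heading=300, draw]
  LT 180: heading 300 -> 120
  REPEAT 3 [
    -- iteration 1/3 --
    LT 60: heading 120 -> 180
    RT 180: heading 180 -> 0
    -- iteration 2/3 --
    LT 60: heading 0 -> 60
    RT 180: heading 60 -> 240
    -- iteration 3/3 --
    LT 60: heading 240 -> 300
    RT 180: heading 300 -> 120
  ]
]
Final: pos=(7.5,-12.99), heading=120, 4 segment(s) drawn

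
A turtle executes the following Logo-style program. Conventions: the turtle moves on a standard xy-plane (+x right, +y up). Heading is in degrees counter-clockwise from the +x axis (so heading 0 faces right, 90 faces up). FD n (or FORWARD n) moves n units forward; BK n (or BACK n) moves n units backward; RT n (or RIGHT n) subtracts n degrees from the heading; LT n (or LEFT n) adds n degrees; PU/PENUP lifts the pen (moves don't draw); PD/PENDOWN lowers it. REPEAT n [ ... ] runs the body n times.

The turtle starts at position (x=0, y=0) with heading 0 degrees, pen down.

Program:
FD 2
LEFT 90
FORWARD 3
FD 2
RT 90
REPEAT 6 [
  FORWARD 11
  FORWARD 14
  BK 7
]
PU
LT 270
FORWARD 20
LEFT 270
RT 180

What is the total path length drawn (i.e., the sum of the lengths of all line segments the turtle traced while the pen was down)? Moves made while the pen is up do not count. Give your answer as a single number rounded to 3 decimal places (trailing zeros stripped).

Executing turtle program step by step:
Start: pos=(0,0), heading=0, pen down
FD 2: (0,0) -> (2,0) [heading=0, draw]
LT 90: heading 0 -> 90
FD 3: (2,0) -> (2,3) [heading=90, draw]
FD 2: (2,3) -> (2,5) [heading=90, draw]
RT 90: heading 90 -> 0
REPEAT 6 [
  -- iteration 1/6 --
  FD 11: (2,5) -> (13,5) [heading=0, draw]
  FD 14: (13,5) -> (27,5) [heading=0, draw]
  BK 7: (27,5) -> (20,5) [heading=0, draw]
  -- iteration 2/6 --
  FD 11: (20,5) -> (31,5) [heading=0, draw]
  FD 14: (31,5) -> (45,5) [heading=0, draw]
  BK 7: (45,5) -> (38,5) [heading=0, draw]
  -- iteration 3/6 --
  FD 11: (38,5) -> (49,5) [heading=0, draw]
  FD 14: (49,5) -> (63,5) [heading=0, draw]
  BK 7: (63,5) -> (56,5) [heading=0, draw]
  -- iteration 4/6 --
  FD 11: (56,5) -> (67,5) [heading=0, draw]
  FD 14: (67,5) -> (81,5) [heading=0, draw]
  BK 7: (81,5) -> (74,5) [heading=0, draw]
  -- iteration 5/6 --
  FD 11: (74,5) -> (85,5) [heading=0, draw]
  FD 14: (85,5) -> (99,5) [heading=0, draw]
  BK 7: (99,5) -> (92,5) [heading=0, draw]
  -- iteration 6/6 --
  FD 11: (92,5) -> (103,5) [heading=0, draw]
  FD 14: (103,5) -> (117,5) [heading=0, draw]
  BK 7: (117,5) -> (110,5) [heading=0, draw]
]
PU: pen up
LT 270: heading 0 -> 270
FD 20: (110,5) -> (110,-15) [heading=270, move]
LT 270: heading 270 -> 180
RT 180: heading 180 -> 0
Final: pos=(110,-15), heading=0, 21 segment(s) drawn

Segment lengths:
  seg 1: (0,0) -> (2,0), length = 2
  seg 2: (2,0) -> (2,3), length = 3
  seg 3: (2,3) -> (2,5), length = 2
  seg 4: (2,5) -> (13,5), length = 11
  seg 5: (13,5) -> (27,5), length = 14
  seg 6: (27,5) -> (20,5), length = 7
  seg 7: (20,5) -> (31,5), length = 11
  seg 8: (31,5) -> (45,5), length = 14
  seg 9: (45,5) -> (38,5), length = 7
  seg 10: (38,5) -> (49,5), length = 11
  seg 11: (49,5) -> (63,5), length = 14
  seg 12: (63,5) -> (56,5), length = 7
  seg 13: (56,5) -> (67,5), length = 11
  seg 14: (67,5) -> (81,5), length = 14
  seg 15: (81,5) -> (74,5), length = 7
  seg 16: (74,5) -> (85,5), length = 11
  seg 17: (85,5) -> (99,5), length = 14
  seg 18: (99,5) -> (92,5), length = 7
  seg 19: (92,5) -> (103,5), length = 11
  seg 20: (103,5) -> (117,5), length = 14
  seg 21: (117,5) -> (110,5), length = 7
Total = 199

Answer: 199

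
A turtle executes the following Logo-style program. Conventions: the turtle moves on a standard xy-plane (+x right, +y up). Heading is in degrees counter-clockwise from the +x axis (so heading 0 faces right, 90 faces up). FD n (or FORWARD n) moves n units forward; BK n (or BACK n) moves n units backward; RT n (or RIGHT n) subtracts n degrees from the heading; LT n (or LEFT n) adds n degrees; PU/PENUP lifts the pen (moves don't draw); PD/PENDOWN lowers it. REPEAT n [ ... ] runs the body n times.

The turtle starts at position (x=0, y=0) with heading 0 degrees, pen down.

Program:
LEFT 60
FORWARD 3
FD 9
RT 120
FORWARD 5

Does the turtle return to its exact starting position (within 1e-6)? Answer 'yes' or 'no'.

Answer: no

Derivation:
Executing turtle program step by step:
Start: pos=(0,0), heading=0, pen down
LT 60: heading 0 -> 60
FD 3: (0,0) -> (1.5,2.598) [heading=60, draw]
FD 9: (1.5,2.598) -> (6,10.392) [heading=60, draw]
RT 120: heading 60 -> 300
FD 5: (6,10.392) -> (8.5,6.062) [heading=300, draw]
Final: pos=(8.5,6.062), heading=300, 3 segment(s) drawn

Start position: (0, 0)
Final position: (8.5, 6.062)
Distance = 10.44; >= 1e-6 -> NOT closed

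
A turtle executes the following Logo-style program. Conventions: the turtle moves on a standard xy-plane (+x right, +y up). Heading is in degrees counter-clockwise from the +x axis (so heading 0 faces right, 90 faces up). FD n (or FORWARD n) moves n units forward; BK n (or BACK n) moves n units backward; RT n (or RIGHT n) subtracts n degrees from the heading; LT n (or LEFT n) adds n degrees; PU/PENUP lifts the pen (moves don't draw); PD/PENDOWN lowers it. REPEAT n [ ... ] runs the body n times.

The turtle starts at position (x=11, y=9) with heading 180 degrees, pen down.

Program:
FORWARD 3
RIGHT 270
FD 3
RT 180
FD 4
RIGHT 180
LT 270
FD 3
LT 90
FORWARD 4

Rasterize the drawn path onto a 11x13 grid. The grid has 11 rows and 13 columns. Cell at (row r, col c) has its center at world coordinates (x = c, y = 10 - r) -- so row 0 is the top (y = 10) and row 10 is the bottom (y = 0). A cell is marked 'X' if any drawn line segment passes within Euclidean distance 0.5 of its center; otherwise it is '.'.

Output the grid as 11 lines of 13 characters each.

Segment 0: (11,9) -> (8,9)
Segment 1: (8,9) -> (8,6)
Segment 2: (8,6) -> (8,10)
Segment 3: (8,10) -> (5,10)
Segment 4: (5,10) -> (5,6)

Answer: .....XXXX....
.....X..XXXX.
.....X..X....
.....X..X....
.....X..X....
.............
.............
.............
.............
.............
.............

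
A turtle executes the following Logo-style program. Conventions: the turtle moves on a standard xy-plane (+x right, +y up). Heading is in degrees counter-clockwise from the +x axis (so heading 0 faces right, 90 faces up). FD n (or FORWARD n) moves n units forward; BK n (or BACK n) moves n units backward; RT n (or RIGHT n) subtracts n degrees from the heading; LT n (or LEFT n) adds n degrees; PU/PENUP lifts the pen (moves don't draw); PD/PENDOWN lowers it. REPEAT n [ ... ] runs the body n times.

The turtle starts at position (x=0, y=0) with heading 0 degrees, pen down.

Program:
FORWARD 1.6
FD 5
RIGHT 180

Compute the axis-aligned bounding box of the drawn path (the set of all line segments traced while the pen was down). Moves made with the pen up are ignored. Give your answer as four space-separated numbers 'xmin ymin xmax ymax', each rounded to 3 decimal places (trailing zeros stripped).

Executing turtle program step by step:
Start: pos=(0,0), heading=0, pen down
FD 1.6: (0,0) -> (1.6,0) [heading=0, draw]
FD 5: (1.6,0) -> (6.6,0) [heading=0, draw]
RT 180: heading 0 -> 180
Final: pos=(6.6,0), heading=180, 2 segment(s) drawn

Segment endpoints: x in {0, 1.6, 6.6}, y in {0}
xmin=0, ymin=0, xmax=6.6, ymax=0

Answer: 0 0 6.6 0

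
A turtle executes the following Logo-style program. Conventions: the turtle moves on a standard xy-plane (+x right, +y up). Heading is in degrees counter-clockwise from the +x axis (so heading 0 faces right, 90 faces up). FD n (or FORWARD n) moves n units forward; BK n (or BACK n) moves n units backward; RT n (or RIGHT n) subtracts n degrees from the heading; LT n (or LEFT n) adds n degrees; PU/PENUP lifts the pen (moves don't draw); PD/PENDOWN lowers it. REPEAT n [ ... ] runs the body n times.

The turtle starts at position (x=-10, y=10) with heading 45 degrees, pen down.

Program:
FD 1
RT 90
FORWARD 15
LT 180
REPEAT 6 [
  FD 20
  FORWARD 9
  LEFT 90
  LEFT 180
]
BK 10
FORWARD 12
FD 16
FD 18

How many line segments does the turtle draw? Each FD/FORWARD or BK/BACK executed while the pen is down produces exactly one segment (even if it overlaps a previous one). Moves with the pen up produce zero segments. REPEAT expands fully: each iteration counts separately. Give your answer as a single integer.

Answer: 18

Derivation:
Executing turtle program step by step:
Start: pos=(-10,10), heading=45, pen down
FD 1: (-10,10) -> (-9.293,10.707) [heading=45, draw]
RT 90: heading 45 -> 315
FD 15: (-9.293,10.707) -> (1.314,0.101) [heading=315, draw]
LT 180: heading 315 -> 135
REPEAT 6 [
  -- iteration 1/6 --
  FD 20: (1.314,0.101) -> (-12.828,14.243) [heading=135, draw]
  FD 9: (-12.828,14.243) -> (-19.192,20.607) [heading=135, draw]
  LT 90: heading 135 -> 225
  LT 180: heading 225 -> 45
  -- iteration 2/6 --
  FD 20: (-19.192,20.607) -> (-5.05,34.749) [heading=45, draw]
  FD 9: (-5.05,34.749) -> (1.314,41.113) [heading=45, draw]
  LT 90: heading 45 -> 135
  LT 180: heading 135 -> 315
  -- iteration 3/6 --
  FD 20: (1.314,41.113) -> (15.456,26.971) [heading=315, draw]
  FD 9: (15.456,26.971) -> (21.82,20.607) [heading=315, draw]
  LT 90: heading 315 -> 45
  LT 180: heading 45 -> 225
  -- iteration 4/6 --
  FD 20: (21.82,20.607) -> (7.678,6.464) [heading=225, draw]
  FD 9: (7.678,6.464) -> (1.314,0.101) [heading=225, draw]
  LT 90: heading 225 -> 315
  LT 180: heading 315 -> 135
  -- iteration 5/6 --
  FD 20: (1.314,0.101) -> (-12.828,14.243) [heading=135, draw]
  FD 9: (-12.828,14.243) -> (-19.192,20.607) [heading=135, draw]
  LT 90: heading 135 -> 225
  LT 180: heading 225 -> 45
  -- iteration 6/6 --
  FD 20: (-19.192,20.607) -> (-5.05,34.749) [heading=45, draw]
  FD 9: (-5.05,34.749) -> (1.314,41.113) [heading=45, draw]
  LT 90: heading 45 -> 135
  LT 180: heading 135 -> 315
]
BK 10: (1.314,41.113) -> (-5.757,48.184) [heading=315, draw]
FD 12: (-5.757,48.184) -> (2.728,39.698) [heading=315, draw]
FD 16: (2.728,39.698) -> (14.042,28.385) [heading=315, draw]
FD 18: (14.042,28.385) -> (26.77,15.657) [heading=315, draw]
Final: pos=(26.77,15.657), heading=315, 18 segment(s) drawn
Segments drawn: 18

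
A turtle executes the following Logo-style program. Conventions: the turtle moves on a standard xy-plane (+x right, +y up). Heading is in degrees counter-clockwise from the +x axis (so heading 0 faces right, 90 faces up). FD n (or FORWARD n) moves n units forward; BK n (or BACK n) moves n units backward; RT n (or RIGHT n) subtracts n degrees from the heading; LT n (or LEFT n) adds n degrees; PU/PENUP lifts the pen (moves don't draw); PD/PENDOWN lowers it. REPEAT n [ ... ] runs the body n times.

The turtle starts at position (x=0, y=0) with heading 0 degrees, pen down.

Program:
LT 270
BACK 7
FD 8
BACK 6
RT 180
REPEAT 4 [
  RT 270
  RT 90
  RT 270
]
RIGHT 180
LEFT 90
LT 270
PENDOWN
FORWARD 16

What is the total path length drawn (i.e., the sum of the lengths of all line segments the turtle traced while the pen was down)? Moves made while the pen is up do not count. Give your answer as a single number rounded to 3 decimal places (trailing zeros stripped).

Answer: 37

Derivation:
Executing turtle program step by step:
Start: pos=(0,0), heading=0, pen down
LT 270: heading 0 -> 270
BK 7: (0,0) -> (0,7) [heading=270, draw]
FD 8: (0,7) -> (0,-1) [heading=270, draw]
BK 6: (0,-1) -> (0,5) [heading=270, draw]
RT 180: heading 270 -> 90
REPEAT 4 [
  -- iteration 1/4 --
  RT 270: heading 90 -> 180
  RT 90: heading 180 -> 90
  RT 270: heading 90 -> 180
  -- iteration 2/4 --
  RT 270: heading 180 -> 270
  RT 90: heading 270 -> 180
  RT 270: heading 180 -> 270
  -- iteration 3/4 --
  RT 270: heading 270 -> 0
  RT 90: heading 0 -> 270
  RT 270: heading 270 -> 0
  -- iteration 4/4 --
  RT 270: heading 0 -> 90
  RT 90: heading 90 -> 0
  RT 270: heading 0 -> 90
]
RT 180: heading 90 -> 270
LT 90: heading 270 -> 0
LT 270: heading 0 -> 270
PD: pen down
FD 16: (0,5) -> (0,-11) [heading=270, draw]
Final: pos=(0,-11), heading=270, 4 segment(s) drawn

Segment lengths:
  seg 1: (0,0) -> (0,7), length = 7
  seg 2: (0,7) -> (0,-1), length = 8
  seg 3: (0,-1) -> (0,5), length = 6
  seg 4: (0,5) -> (0,-11), length = 16
Total = 37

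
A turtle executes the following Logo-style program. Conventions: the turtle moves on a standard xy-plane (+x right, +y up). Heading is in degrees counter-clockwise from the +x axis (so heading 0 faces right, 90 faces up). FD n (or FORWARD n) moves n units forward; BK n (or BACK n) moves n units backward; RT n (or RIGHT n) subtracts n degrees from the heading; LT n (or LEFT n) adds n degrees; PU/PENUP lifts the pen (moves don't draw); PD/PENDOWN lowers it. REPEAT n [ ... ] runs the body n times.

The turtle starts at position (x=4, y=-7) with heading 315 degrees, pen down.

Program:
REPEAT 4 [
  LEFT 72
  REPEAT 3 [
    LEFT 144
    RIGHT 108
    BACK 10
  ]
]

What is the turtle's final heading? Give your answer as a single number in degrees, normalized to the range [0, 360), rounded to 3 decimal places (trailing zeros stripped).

Answer: 315

Derivation:
Executing turtle program step by step:
Start: pos=(4,-7), heading=315, pen down
REPEAT 4 [
  -- iteration 1/4 --
  LT 72: heading 315 -> 27
  REPEAT 3 [
    -- iteration 1/3 --
    LT 144: heading 27 -> 171
    RT 108: heading 171 -> 63
    BK 10: (4,-7) -> (-0.54,-15.91) [heading=63, draw]
    -- iteration 2/3 --
    LT 144: heading 63 -> 207
    RT 108: heading 207 -> 99
    BK 10: (-0.54,-15.91) -> (1.024,-25.787) [heading=99, draw]
    -- iteration 3/3 --
    LT 144: heading 99 -> 243
    RT 108: heading 243 -> 135
    BK 10: (1.024,-25.787) -> (8.096,-32.858) [heading=135, draw]
  ]
  -- iteration 2/4 --
  LT 72: heading 135 -> 207
  REPEAT 3 [
    -- iteration 1/3 --
    LT 144: heading 207 -> 351
    RT 108: heading 351 -> 243
    BK 10: (8.096,-32.858) -> (12.635,-23.948) [heading=243, draw]
    -- iteration 2/3 --
    LT 144: heading 243 -> 27
    RT 108: heading 27 -> 279
    BK 10: (12.635,-23.948) -> (11.071,-14.071) [heading=279, draw]
    -- iteration 3/3 --
    LT 144: heading 279 -> 63
    RT 108: heading 63 -> 315
    BK 10: (11.071,-14.071) -> (4,-7) [heading=315, draw]
  ]
  -- iteration 3/4 --
  LT 72: heading 315 -> 27
  REPEAT 3 [
    -- iteration 1/3 --
    LT 144: heading 27 -> 171
    RT 108: heading 171 -> 63
    BK 10: (4,-7) -> (-0.54,-15.91) [heading=63, draw]
    -- iteration 2/3 --
    LT 144: heading 63 -> 207
    RT 108: heading 207 -> 99
    BK 10: (-0.54,-15.91) -> (1.024,-25.787) [heading=99, draw]
    -- iteration 3/3 --
    LT 144: heading 99 -> 243
    RT 108: heading 243 -> 135
    BK 10: (1.024,-25.787) -> (8.096,-32.858) [heading=135, draw]
  ]
  -- iteration 4/4 --
  LT 72: heading 135 -> 207
  REPEAT 3 [
    -- iteration 1/3 --
    LT 144: heading 207 -> 351
    RT 108: heading 351 -> 243
    BK 10: (8.096,-32.858) -> (12.635,-23.948) [heading=243, draw]
    -- iteration 2/3 --
    LT 144: heading 243 -> 27
    RT 108: heading 27 -> 279
    BK 10: (12.635,-23.948) -> (11.071,-14.071) [heading=279, draw]
    -- iteration 3/3 --
    LT 144: heading 279 -> 63
    RT 108: heading 63 -> 315
    BK 10: (11.071,-14.071) -> (4,-7) [heading=315, draw]
  ]
]
Final: pos=(4,-7), heading=315, 12 segment(s) drawn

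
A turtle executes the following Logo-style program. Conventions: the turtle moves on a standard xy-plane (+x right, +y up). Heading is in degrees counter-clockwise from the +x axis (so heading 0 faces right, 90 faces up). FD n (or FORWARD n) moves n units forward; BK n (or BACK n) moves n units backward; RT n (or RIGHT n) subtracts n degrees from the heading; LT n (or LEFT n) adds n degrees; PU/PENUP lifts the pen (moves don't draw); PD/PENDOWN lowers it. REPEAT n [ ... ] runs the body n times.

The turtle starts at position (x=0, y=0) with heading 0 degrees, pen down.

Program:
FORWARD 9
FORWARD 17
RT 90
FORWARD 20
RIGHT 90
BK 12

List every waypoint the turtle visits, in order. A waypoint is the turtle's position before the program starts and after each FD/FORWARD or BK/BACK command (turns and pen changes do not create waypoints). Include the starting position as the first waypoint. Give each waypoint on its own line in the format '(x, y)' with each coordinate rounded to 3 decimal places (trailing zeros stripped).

Executing turtle program step by step:
Start: pos=(0,0), heading=0, pen down
FD 9: (0,0) -> (9,0) [heading=0, draw]
FD 17: (9,0) -> (26,0) [heading=0, draw]
RT 90: heading 0 -> 270
FD 20: (26,0) -> (26,-20) [heading=270, draw]
RT 90: heading 270 -> 180
BK 12: (26,-20) -> (38,-20) [heading=180, draw]
Final: pos=(38,-20), heading=180, 4 segment(s) drawn
Waypoints (5 total):
(0, 0)
(9, 0)
(26, 0)
(26, -20)
(38, -20)

Answer: (0, 0)
(9, 0)
(26, 0)
(26, -20)
(38, -20)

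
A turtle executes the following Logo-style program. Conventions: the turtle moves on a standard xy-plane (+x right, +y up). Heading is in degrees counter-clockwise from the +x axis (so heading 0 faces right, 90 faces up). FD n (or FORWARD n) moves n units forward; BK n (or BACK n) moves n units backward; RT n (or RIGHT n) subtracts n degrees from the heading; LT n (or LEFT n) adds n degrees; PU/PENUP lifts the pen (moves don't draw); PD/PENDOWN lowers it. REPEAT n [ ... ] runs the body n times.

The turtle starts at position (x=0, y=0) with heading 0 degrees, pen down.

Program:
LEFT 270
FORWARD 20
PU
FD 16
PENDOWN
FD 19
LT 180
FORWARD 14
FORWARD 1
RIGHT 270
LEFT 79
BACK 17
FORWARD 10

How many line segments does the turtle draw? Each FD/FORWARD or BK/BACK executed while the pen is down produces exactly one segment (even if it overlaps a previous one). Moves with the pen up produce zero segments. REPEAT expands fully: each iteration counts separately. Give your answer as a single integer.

Executing turtle program step by step:
Start: pos=(0,0), heading=0, pen down
LT 270: heading 0 -> 270
FD 20: (0,0) -> (0,-20) [heading=270, draw]
PU: pen up
FD 16: (0,-20) -> (0,-36) [heading=270, move]
PD: pen down
FD 19: (0,-36) -> (0,-55) [heading=270, draw]
LT 180: heading 270 -> 90
FD 14: (0,-55) -> (0,-41) [heading=90, draw]
FD 1: (0,-41) -> (0,-40) [heading=90, draw]
RT 270: heading 90 -> 180
LT 79: heading 180 -> 259
BK 17: (0,-40) -> (3.244,-23.312) [heading=259, draw]
FD 10: (3.244,-23.312) -> (1.336,-33.129) [heading=259, draw]
Final: pos=(1.336,-33.129), heading=259, 6 segment(s) drawn
Segments drawn: 6

Answer: 6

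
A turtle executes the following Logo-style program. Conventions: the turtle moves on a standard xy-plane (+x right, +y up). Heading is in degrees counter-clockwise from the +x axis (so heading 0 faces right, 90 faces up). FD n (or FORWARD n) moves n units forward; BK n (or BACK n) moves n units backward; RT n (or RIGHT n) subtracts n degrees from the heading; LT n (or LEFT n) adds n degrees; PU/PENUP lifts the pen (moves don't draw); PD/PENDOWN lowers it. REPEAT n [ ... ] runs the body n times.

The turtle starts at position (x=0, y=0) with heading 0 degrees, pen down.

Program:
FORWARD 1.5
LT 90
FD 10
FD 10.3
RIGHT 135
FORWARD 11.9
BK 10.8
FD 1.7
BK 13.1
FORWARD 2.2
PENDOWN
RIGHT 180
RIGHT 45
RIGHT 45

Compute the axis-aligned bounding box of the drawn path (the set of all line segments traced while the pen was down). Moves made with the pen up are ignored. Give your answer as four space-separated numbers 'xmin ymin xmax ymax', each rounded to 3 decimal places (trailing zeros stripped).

Answer: -5.783 0 9.915 27.583

Derivation:
Executing turtle program step by step:
Start: pos=(0,0), heading=0, pen down
FD 1.5: (0,0) -> (1.5,0) [heading=0, draw]
LT 90: heading 0 -> 90
FD 10: (1.5,0) -> (1.5,10) [heading=90, draw]
FD 10.3: (1.5,10) -> (1.5,20.3) [heading=90, draw]
RT 135: heading 90 -> 315
FD 11.9: (1.5,20.3) -> (9.915,11.885) [heading=315, draw]
BK 10.8: (9.915,11.885) -> (2.278,19.522) [heading=315, draw]
FD 1.7: (2.278,19.522) -> (3.48,18.32) [heading=315, draw]
BK 13.1: (3.48,18.32) -> (-5.783,27.583) [heading=315, draw]
FD 2.2: (-5.783,27.583) -> (-4.228,26.028) [heading=315, draw]
PD: pen down
RT 180: heading 315 -> 135
RT 45: heading 135 -> 90
RT 45: heading 90 -> 45
Final: pos=(-4.228,26.028), heading=45, 8 segment(s) drawn

Segment endpoints: x in {-5.783, -4.228, 0, 1.5, 1.5, 1.5, 2.278, 3.48, 9.915}, y in {0, 10, 11.885, 18.32, 19.522, 20.3, 26.028, 27.583}
xmin=-5.783, ymin=0, xmax=9.915, ymax=27.583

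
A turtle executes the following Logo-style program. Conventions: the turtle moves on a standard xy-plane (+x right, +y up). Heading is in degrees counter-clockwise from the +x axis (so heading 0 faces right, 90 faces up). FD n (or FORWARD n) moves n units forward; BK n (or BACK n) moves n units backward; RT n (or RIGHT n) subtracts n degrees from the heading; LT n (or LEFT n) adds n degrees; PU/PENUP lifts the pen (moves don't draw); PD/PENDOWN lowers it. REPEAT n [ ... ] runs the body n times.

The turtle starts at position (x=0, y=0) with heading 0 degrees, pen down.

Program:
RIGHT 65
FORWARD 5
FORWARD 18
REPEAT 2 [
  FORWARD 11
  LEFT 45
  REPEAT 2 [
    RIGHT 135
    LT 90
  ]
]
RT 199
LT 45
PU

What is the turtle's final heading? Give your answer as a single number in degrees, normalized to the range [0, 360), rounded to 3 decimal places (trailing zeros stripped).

Executing turtle program step by step:
Start: pos=(0,0), heading=0, pen down
RT 65: heading 0 -> 295
FD 5: (0,0) -> (2.113,-4.532) [heading=295, draw]
FD 18: (2.113,-4.532) -> (9.72,-20.845) [heading=295, draw]
REPEAT 2 [
  -- iteration 1/2 --
  FD 11: (9.72,-20.845) -> (14.369,-30.814) [heading=295, draw]
  LT 45: heading 295 -> 340
  REPEAT 2 [
    -- iteration 1/2 --
    RT 135: heading 340 -> 205
    LT 90: heading 205 -> 295
    -- iteration 2/2 --
    RT 135: heading 295 -> 160
    LT 90: heading 160 -> 250
  ]
  -- iteration 2/2 --
  FD 11: (14.369,-30.814) -> (10.607,-41.151) [heading=250, draw]
  LT 45: heading 250 -> 295
  REPEAT 2 [
    -- iteration 1/2 --
    RT 135: heading 295 -> 160
    LT 90: heading 160 -> 250
    -- iteration 2/2 --
    RT 135: heading 250 -> 115
    LT 90: heading 115 -> 205
  ]
]
RT 199: heading 205 -> 6
LT 45: heading 6 -> 51
PU: pen up
Final: pos=(10.607,-41.151), heading=51, 4 segment(s) drawn

Answer: 51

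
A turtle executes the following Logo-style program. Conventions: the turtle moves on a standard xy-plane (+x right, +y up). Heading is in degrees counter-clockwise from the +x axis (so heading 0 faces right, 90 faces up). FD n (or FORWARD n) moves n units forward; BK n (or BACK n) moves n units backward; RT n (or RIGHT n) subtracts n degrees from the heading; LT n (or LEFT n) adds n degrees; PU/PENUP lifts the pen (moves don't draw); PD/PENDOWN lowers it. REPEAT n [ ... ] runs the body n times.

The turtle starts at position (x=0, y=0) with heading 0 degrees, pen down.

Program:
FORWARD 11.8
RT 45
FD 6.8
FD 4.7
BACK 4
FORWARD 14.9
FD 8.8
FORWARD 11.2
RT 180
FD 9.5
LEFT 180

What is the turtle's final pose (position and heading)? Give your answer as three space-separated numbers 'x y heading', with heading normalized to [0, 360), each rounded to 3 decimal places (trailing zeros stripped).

Answer: 35.064 -23.264 315

Derivation:
Executing turtle program step by step:
Start: pos=(0,0), heading=0, pen down
FD 11.8: (0,0) -> (11.8,0) [heading=0, draw]
RT 45: heading 0 -> 315
FD 6.8: (11.8,0) -> (16.608,-4.808) [heading=315, draw]
FD 4.7: (16.608,-4.808) -> (19.932,-8.132) [heading=315, draw]
BK 4: (19.932,-8.132) -> (17.103,-5.303) [heading=315, draw]
FD 14.9: (17.103,-5.303) -> (27.639,-15.839) [heading=315, draw]
FD 8.8: (27.639,-15.839) -> (33.862,-22.062) [heading=315, draw]
FD 11.2: (33.862,-22.062) -> (41.781,-29.981) [heading=315, draw]
RT 180: heading 315 -> 135
FD 9.5: (41.781,-29.981) -> (35.064,-23.264) [heading=135, draw]
LT 180: heading 135 -> 315
Final: pos=(35.064,-23.264), heading=315, 8 segment(s) drawn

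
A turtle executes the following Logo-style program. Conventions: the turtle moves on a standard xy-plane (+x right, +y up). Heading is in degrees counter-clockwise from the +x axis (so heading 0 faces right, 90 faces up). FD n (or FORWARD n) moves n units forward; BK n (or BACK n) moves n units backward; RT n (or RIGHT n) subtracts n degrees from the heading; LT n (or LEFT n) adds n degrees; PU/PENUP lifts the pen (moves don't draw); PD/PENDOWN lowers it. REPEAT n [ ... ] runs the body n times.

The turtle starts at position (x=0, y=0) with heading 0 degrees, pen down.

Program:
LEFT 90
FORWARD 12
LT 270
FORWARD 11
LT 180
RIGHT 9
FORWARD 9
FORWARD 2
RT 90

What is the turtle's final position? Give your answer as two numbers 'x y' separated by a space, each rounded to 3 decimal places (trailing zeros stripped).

Executing turtle program step by step:
Start: pos=(0,0), heading=0, pen down
LT 90: heading 0 -> 90
FD 12: (0,0) -> (0,12) [heading=90, draw]
LT 270: heading 90 -> 0
FD 11: (0,12) -> (11,12) [heading=0, draw]
LT 180: heading 0 -> 180
RT 9: heading 180 -> 171
FD 9: (11,12) -> (2.111,13.408) [heading=171, draw]
FD 2: (2.111,13.408) -> (0.135,13.721) [heading=171, draw]
RT 90: heading 171 -> 81
Final: pos=(0.135,13.721), heading=81, 4 segment(s) drawn

Answer: 0.135 13.721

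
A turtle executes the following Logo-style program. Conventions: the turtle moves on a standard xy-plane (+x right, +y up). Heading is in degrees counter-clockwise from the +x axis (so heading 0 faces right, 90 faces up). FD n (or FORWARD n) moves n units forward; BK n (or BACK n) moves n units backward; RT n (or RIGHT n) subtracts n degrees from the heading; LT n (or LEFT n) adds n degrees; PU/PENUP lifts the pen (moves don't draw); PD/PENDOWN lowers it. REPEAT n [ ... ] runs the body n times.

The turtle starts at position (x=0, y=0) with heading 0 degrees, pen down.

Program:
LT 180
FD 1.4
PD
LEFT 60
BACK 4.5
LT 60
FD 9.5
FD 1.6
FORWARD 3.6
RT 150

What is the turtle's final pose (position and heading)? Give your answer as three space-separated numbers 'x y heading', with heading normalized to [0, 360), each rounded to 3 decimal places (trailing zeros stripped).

Answer: 8.2 -8.833 150

Derivation:
Executing turtle program step by step:
Start: pos=(0,0), heading=0, pen down
LT 180: heading 0 -> 180
FD 1.4: (0,0) -> (-1.4,0) [heading=180, draw]
PD: pen down
LT 60: heading 180 -> 240
BK 4.5: (-1.4,0) -> (0.85,3.897) [heading=240, draw]
LT 60: heading 240 -> 300
FD 9.5: (0.85,3.897) -> (5.6,-4.33) [heading=300, draw]
FD 1.6: (5.6,-4.33) -> (6.4,-5.716) [heading=300, draw]
FD 3.6: (6.4,-5.716) -> (8.2,-8.833) [heading=300, draw]
RT 150: heading 300 -> 150
Final: pos=(8.2,-8.833), heading=150, 5 segment(s) drawn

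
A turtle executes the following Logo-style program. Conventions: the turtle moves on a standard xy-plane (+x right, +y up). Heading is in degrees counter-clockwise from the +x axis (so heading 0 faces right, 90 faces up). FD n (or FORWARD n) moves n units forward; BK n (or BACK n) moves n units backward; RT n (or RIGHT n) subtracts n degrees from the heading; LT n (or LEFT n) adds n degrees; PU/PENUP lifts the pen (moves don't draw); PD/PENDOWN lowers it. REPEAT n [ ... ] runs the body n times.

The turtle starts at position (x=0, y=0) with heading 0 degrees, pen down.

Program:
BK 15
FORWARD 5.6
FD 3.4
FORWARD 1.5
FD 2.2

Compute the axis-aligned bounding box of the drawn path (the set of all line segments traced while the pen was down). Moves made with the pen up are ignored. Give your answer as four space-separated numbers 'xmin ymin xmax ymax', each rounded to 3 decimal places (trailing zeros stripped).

Answer: -15 0 0 0

Derivation:
Executing turtle program step by step:
Start: pos=(0,0), heading=0, pen down
BK 15: (0,0) -> (-15,0) [heading=0, draw]
FD 5.6: (-15,0) -> (-9.4,0) [heading=0, draw]
FD 3.4: (-9.4,0) -> (-6,0) [heading=0, draw]
FD 1.5: (-6,0) -> (-4.5,0) [heading=0, draw]
FD 2.2: (-4.5,0) -> (-2.3,0) [heading=0, draw]
Final: pos=(-2.3,0), heading=0, 5 segment(s) drawn

Segment endpoints: x in {-15, -9.4, -6, -4.5, -2.3, 0}, y in {0}
xmin=-15, ymin=0, xmax=0, ymax=0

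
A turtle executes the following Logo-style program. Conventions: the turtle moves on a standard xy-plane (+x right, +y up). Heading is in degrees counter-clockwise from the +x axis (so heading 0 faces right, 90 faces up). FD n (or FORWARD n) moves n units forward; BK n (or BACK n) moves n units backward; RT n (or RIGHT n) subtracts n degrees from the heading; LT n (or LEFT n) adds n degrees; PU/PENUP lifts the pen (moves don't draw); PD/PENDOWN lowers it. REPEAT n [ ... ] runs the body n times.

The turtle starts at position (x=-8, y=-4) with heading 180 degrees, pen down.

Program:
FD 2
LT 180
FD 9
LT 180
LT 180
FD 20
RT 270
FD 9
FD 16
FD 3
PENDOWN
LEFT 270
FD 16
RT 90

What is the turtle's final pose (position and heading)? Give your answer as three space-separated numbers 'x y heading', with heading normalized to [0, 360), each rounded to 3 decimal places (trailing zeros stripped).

Executing turtle program step by step:
Start: pos=(-8,-4), heading=180, pen down
FD 2: (-8,-4) -> (-10,-4) [heading=180, draw]
LT 180: heading 180 -> 0
FD 9: (-10,-4) -> (-1,-4) [heading=0, draw]
LT 180: heading 0 -> 180
LT 180: heading 180 -> 0
FD 20: (-1,-4) -> (19,-4) [heading=0, draw]
RT 270: heading 0 -> 90
FD 9: (19,-4) -> (19,5) [heading=90, draw]
FD 16: (19,5) -> (19,21) [heading=90, draw]
FD 3: (19,21) -> (19,24) [heading=90, draw]
PD: pen down
LT 270: heading 90 -> 0
FD 16: (19,24) -> (35,24) [heading=0, draw]
RT 90: heading 0 -> 270
Final: pos=(35,24), heading=270, 7 segment(s) drawn

Answer: 35 24 270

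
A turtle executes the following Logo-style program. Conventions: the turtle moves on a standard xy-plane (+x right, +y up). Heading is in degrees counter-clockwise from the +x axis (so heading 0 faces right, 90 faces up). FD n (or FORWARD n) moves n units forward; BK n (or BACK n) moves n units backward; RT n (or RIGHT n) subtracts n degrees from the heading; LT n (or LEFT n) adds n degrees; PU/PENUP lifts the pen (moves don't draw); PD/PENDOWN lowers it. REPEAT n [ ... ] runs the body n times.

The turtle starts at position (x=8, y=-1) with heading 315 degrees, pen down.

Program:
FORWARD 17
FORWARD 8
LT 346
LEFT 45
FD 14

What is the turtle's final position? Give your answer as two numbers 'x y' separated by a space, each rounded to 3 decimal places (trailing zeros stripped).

Answer: 39.262 -22.065

Derivation:
Executing turtle program step by step:
Start: pos=(8,-1), heading=315, pen down
FD 17: (8,-1) -> (20.021,-13.021) [heading=315, draw]
FD 8: (20.021,-13.021) -> (25.678,-18.678) [heading=315, draw]
LT 346: heading 315 -> 301
LT 45: heading 301 -> 346
FD 14: (25.678,-18.678) -> (39.262,-22.065) [heading=346, draw]
Final: pos=(39.262,-22.065), heading=346, 3 segment(s) drawn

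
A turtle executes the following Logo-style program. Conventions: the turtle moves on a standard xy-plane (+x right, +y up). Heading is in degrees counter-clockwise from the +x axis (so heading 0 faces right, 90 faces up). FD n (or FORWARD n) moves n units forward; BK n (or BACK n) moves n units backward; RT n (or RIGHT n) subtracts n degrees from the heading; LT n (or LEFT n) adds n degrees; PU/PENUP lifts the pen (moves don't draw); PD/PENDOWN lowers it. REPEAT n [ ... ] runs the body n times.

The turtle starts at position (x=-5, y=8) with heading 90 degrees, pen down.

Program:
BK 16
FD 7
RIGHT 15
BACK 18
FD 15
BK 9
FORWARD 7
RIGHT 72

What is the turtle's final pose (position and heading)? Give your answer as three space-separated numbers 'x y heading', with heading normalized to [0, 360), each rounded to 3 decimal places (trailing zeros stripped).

Executing turtle program step by step:
Start: pos=(-5,8), heading=90, pen down
BK 16: (-5,8) -> (-5,-8) [heading=90, draw]
FD 7: (-5,-8) -> (-5,-1) [heading=90, draw]
RT 15: heading 90 -> 75
BK 18: (-5,-1) -> (-9.659,-18.387) [heading=75, draw]
FD 15: (-9.659,-18.387) -> (-5.776,-3.898) [heading=75, draw]
BK 9: (-5.776,-3.898) -> (-8.106,-12.591) [heading=75, draw]
FD 7: (-8.106,-12.591) -> (-6.294,-5.83) [heading=75, draw]
RT 72: heading 75 -> 3
Final: pos=(-6.294,-5.83), heading=3, 6 segment(s) drawn

Answer: -6.294 -5.83 3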